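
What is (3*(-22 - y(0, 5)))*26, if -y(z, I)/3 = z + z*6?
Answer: -1716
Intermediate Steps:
y(z, I) = -21*z (y(z, I) = -3*(z + z*6) = -3*(z + 6*z) = -21*z)
(3*(-22 - y(0, 5)))*26 = (3*(-22 - (-21)*0))*26 = (3*(-22 - 1*0))*26 = (3*(-22 + 0))*26 = (3*(-22))*26 = -66*26 = -1716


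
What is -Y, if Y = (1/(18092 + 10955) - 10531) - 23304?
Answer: 982805244/29047 ≈ 33835.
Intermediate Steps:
Y = -982805244/29047 (Y = (1/29047 - 10531) - 23304 = -305893956/29047 - 23304 = -982805244/29047 ≈ -33835.)
-Y = -1*(-982805244/29047) = 982805244/29047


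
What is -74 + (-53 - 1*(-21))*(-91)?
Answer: 2838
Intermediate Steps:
-74 + (-53 - 1*(-21))*(-91) = -74 + (-53 + 21)*(-91) = -74 - 32*(-91) = -74 + 2912 = 2838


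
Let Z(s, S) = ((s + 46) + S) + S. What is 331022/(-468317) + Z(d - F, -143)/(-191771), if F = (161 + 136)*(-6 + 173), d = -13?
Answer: -40133880878/89809619407 ≈ -0.44688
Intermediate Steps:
F = 49599 (F = 297*167 = 49599)
Z(s, S) = 46 + s + 2*S (Z(s, S) = ((46 + s) + S) + S = (46 + S + s) + S = 46 + s + 2*S)
331022/(-468317) + Z(d - F, -143)/(-191771) = 331022/(-468317) + (46 + (-13 - 1*49599) + 2*(-143))/(-191771) = 331022*(-1/468317) + (46 + (-13 - 49599) - 286)*(-1/191771) = -331022/468317 + (46 - 49612 - 286)*(-1/191771) = -331022/468317 - 49852*(-1/191771) = -331022/468317 + 49852/191771 = -40133880878/89809619407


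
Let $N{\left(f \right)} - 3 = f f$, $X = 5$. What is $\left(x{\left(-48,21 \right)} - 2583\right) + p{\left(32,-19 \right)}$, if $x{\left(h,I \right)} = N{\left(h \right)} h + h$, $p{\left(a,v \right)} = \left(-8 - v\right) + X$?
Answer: $-113351$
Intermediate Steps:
$N{\left(f \right)} = 3 + f^{2}$ ($N{\left(f \right)} = 3 + f f = 3 + f^{2}$)
$p{\left(a,v \right)} = -3 - v$ ($p{\left(a,v \right)} = \left(-8 - v\right) + 5 = -3 - v$)
$x{\left(h,I \right)} = h + h \left(3 + h^{2}\right)$ ($x{\left(h,I \right)} = \left(3 + h^{2}\right) h + h = h \left(3 + h^{2}\right) + h = h + h \left(3 + h^{2}\right)$)
$\left(x{\left(-48,21 \right)} - 2583\right) + p{\left(32,-19 \right)} = \left(- 48 \left(4 + \left(-48\right)^{2}\right) - 2583\right) - -16 = \left(- 48 \left(4 + 2304\right) - 2583\right) + \left(-3 + 19\right) = \left(\left(-48\right) 2308 - 2583\right) + 16 = \left(-110784 - 2583\right) + 16 = -113367 + 16 = -113351$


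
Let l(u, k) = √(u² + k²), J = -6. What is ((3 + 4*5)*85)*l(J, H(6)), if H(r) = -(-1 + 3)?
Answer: 3910*√10 ≈ 12365.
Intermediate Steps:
H(r) = -2 (H(r) = -1*2 = -2)
l(u, k) = √(k² + u²)
((3 + 4*5)*85)*l(J, H(6)) = ((3 + 4*5)*85)*√((-2)² + (-6)²) = ((3 + 20)*85)*√(4 + 36) = (23*85)*√40 = 1955*(2*√10) = 3910*√10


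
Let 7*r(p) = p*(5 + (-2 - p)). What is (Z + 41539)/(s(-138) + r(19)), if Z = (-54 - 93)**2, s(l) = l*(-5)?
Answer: 221018/2263 ≈ 97.666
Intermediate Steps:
s(l) = -5*l
Z = 21609 (Z = (-147)**2 = 21609)
r(p) = p*(3 - p)/7 (r(p) = (p*(5 + (-2 - p)))/7 = (p*(3 - p))/7 = p*(3 - p)/7)
(Z + 41539)/(s(-138) + r(19)) = (21609 + 41539)/(-5*(-138) + (1/7)*19*(3 - 1*19)) = 63148/(690 + (1/7)*19*(3 - 19)) = 63148/(690 + (1/7)*19*(-16)) = 63148/(690 - 304/7) = 63148/(4526/7) = 63148*(7/4526) = 221018/2263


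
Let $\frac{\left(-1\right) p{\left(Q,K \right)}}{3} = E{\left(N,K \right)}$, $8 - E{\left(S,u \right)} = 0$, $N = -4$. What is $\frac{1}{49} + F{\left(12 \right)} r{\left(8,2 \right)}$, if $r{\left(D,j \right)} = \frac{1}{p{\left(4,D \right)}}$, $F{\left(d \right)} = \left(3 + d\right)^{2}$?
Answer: $- \frac{3667}{392} \approx -9.3546$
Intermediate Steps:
$E{\left(S,u \right)} = 8$ ($E{\left(S,u \right)} = 8 - 0 = 8 + 0 = 8$)
$p{\left(Q,K \right)} = -24$ ($p{\left(Q,K \right)} = \left(-3\right) 8 = -24$)
$r{\left(D,j \right)} = - \frac{1}{24}$ ($r{\left(D,j \right)} = \frac{1}{-24} = - \frac{1}{24}$)
$\frac{1}{49} + F{\left(12 \right)} r{\left(8,2 \right)} = \frac{1}{49} + \left(3 + 12\right)^{2} \left(- \frac{1}{24}\right) = \frac{1}{49} + 15^{2} \left(- \frac{1}{24}\right) = \frac{1}{49} + 225 \left(- \frac{1}{24}\right) = \frac{1}{49} - \frac{75}{8} = - \frac{3667}{392}$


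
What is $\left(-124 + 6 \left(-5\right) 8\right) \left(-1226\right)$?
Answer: $446264$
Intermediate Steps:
$\left(-124 + 6 \left(-5\right) 8\right) \left(-1226\right) = \left(-124 - 240\right) \left(-1226\right) = \left(-364\right) \left(-1226\right) = 446264$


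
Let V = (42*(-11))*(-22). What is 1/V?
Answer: 1/10164 ≈ 9.8386e-5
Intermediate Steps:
V = 10164 (V = -462*(-22) = 10164)
1/V = 1/10164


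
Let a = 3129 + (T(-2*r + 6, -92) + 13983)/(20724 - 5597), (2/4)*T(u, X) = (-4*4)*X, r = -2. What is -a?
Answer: -47349310/15127 ≈ -3130.1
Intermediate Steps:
T(u, X) = -32*X (T(u, X) = 2*((-4*4)*X) = 2*(-16*X) = -32*X)
a = 47349310/15127 (a = 3129 + (-32*(-92) + 13983)/(20724 - 5597) = 3129 + (2944 + 13983)/15127 = 3129 + 16927*(1/15127) = 3129 + 16927/15127 = 47349310/15127 ≈ 3130.1)
-a = -1*47349310/15127 = -47349310/15127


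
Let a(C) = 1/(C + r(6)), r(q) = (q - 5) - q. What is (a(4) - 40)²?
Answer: 1681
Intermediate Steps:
r(q) = -5 (r(q) = (-5 + q) - q = -5)
a(C) = 1/(-5 + C) (a(C) = 1/(C - 5) = 1/(-5 + C))
(a(4) - 40)² = (1/(-5 + 4) - 40)² = (1/(-1) - 40)² = (-1 - 40)² = (-41)² = 1681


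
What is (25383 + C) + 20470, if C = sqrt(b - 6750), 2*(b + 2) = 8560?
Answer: 45853 + 2*I*sqrt(618) ≈ 45853.0 + 49.719*I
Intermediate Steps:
b = 4278 (b = -2 + (1/2)*8560 = -2 + 4280 = 4278)
C = 2*I*sqrt(618) (C = sqrt(4278 - 6750) = sqrt(-2472) = 2*I*sqrt(618) ≈ 49.719*I)
(25383 + C) + 20470 = (25383 + 2*I*sqrt(618)) + 20470 = 45853 + 2*I*sqrt(618)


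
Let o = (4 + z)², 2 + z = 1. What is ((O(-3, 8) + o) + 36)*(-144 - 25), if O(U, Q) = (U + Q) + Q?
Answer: -9802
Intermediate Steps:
z = -1 (z = -2 + 1 = -1)
O(U, Q) = U + 2*Q (O(U, Q) = (Q + U) + Q = U + 2*Q)
o = 9 (o = (4 - 1)² = 3² = 9)
((O(-3, 8) + o) + 36)*(-144 - 25) = (((-3 + 2*8) + 9) + 36)*(-144 - 25) = (((-3 + 16) + 9) + 36)*(-169) = ((13 + 9) + 36)*(-169) = (22 + 36)*(-169) = 58*(-169) = -9802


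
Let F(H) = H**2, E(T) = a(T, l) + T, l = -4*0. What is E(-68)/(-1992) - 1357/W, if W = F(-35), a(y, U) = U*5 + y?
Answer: -317068/305025 ≈ -1.0395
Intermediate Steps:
l = 0
a(y, U) = y + 5*U (a(y, U) = 5*U + y = y + 5*U)
E(T) = 2*T (E(T) = (T + 5*0) + T = (T + 0) + T = T + T = 2*T)
W = 1225 (W = (-35)**2 = 1225)
E(-68)/(-1992) - 1357/W = (2*(-68))/(-1992) - 1357/1225 = -136*(-1/1992) - 1357*1/1225 = 17/249 - 1357/1225 = -317068/305025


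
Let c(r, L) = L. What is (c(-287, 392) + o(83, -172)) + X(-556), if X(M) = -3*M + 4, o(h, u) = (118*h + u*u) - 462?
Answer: 40980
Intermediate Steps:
o(h, u) = -462 + u**2 + 118*h (o(h, u) = (118*h + u**2) - 462 = (u**2 + 118*h) - 462 = -462 + u**2 + 118*h)
X(M) = 4 - 3*M
(c(-287, 392) + o(83, -172)) + X(-556) = (392 + (-462 + (-172)**2 + 118*83)) + (4 - 3*(-556)) = (392 + (-462 + 29584 + 9794)) + (4 + 1668) = (392 + 38916) + 1672 = 39308 + 1672 = 40980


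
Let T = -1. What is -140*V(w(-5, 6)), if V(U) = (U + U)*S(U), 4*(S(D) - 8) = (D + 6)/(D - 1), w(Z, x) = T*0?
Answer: 0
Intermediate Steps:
w(Z, x) = 0 (w(Z, x) = -1*0 = 0)
S(D) = 8 + (6 + D)/(4*(-1 + D)) (S(D) = 8 + ((D + 6)/(D - 1))/4 = 8 + ((6 + D)/(-1 + D))/4 = 8 + (6 + D)/(4*(-1 + D)))
V(U) = U*(-26 + 33*U)/(2*(-1 + U)) (V(U) = (U + U)*((-26 + 33*U)/(4*(-1 + U))) = (2*U)*((-26 + 33*U)/(4*(-1 + U))) = U*(-26 + 33*U)/(2*(-1 + U)))
-140*V(w(-5, 6)) = -70*0*(-26 + 33*0)/(-1 + 0) = -70*0*(-26 + 0)/(-1) = -70*0*(-1)*(-26) = -140*0 = 0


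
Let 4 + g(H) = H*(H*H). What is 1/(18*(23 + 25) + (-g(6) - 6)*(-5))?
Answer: 1/1954 ≈ 0.00051177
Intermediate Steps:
g(H) = -4 + H³ (g(H) = -4 + H*(H*H) = -4 + H*H² = -4 + H³)
1/(18*(23 + 25) + (-g(6) - 6)*(-5)) = 1/(18*(23 + 25) + (-(-4 + 6³) - 6)*(-5)) = 1/(18*48 + (-(-4 + 216) - 6)*(-5)) = 1/(864 + (-1*212 - 6)*(-5)) = 1/(864 + (-212 - 6)*(-5)) = 1/(864 - 218*(-5)) = 1/(864 + 1090) = 1/1954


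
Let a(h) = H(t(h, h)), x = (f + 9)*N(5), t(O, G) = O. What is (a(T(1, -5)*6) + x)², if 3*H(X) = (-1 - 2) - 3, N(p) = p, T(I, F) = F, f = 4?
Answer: 3969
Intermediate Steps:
x = 65 (x = (4 + 9)*5 = 13*5 = 65)
H(X) = -2 (H(X) = ((-1 - 2) - 3)/3 = (-3 - 3)/3 = (⅓)*(-6) = -2)
a(h) = -2
(a(T(1, -5)*6) + x)² = (-2 + 65)² = 63² = 3969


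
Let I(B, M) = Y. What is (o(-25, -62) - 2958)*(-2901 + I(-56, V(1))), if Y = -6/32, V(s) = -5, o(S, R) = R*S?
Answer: 4084872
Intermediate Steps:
Y = -3/16 (Y = -6*1/32 = -3/16 ≈ -0.18750)
I(B, M) = -3/16
(o(-25, -62) - 2958)*(-2901 + I(-56, V(1))) = (-62*(-25) - 2958)*(-2901 - 3/16) = (1550 - 2958)*(-46419/16) = -1408*(-46419/16) = 4084872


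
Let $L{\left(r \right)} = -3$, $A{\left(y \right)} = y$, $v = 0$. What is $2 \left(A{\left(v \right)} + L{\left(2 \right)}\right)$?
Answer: $-6$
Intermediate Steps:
$2 \left(A{\left(v \right)} + L{\left(2 \right)}\right) = 2 \left(0 - 3\right) = 2 \left(-3\right) = -6$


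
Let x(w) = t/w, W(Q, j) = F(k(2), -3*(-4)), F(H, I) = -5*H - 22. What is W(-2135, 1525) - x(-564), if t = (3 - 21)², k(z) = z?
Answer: -1477/47 ≈ -31.426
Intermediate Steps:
F(H, I) = -22 - 5*H
W(Q, j) = -32 (W(Q, j) = -22 - 5*2 = -22 - 10 = -32)
t = 324 (t = (-18)² = 324)
x(w) = 324/w
W(-2135, 1525) - x(-564) = -32 - 324/(-564) = -32 - 324*(-1)/564 = -32 - 1*(-27/47) = -32 + 27/47 = -1477/47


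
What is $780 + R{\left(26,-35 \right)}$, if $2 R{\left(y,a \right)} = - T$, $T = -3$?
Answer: $\frac{1563}{2} \approx 781.5$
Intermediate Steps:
$R{\left(y,a \right)} = \frac{3}{2}$ ($R{\left(y,a \right)} = \frac{\left(-1\right) \left(-3\right)}{2} = \frac{1}{2} \cdot 3 = \frac{3}{2}$)
$780 + R{\left(26,-35 \right)} = 780 + \frac{3}{2} = \frac{1563}{2}$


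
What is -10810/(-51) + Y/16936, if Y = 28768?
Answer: 795454/3723 ≈ 213.66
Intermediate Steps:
-10810/(-51) + Y/16936 = -10810/(-51) + 28768/16936 = -10810*(-1/51) + 28768*(1/16936) = 10810/51 + 124/73 = 795454/3723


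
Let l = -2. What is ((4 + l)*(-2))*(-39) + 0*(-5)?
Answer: 156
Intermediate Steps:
((4 + l)*(-2))*(-39) + 0*(-5) = ((4 - 2)*(-2))*(-39) + 0*(-5) = (2*(-2))*(-39) + 0 = -4*(-39) + 0 = 156 + 0 = 156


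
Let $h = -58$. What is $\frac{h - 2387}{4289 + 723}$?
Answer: $- \frac{2445}{5012} \approx -0.48783$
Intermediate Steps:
$\frac{h - 2387}{4289 + 723} = \frac{-58 - 2387}{4289 + 723} = - \frac{2445}{5012}$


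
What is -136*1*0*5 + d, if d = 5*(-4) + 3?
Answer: -17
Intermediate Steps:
d = -17 (d = -20 + 3 = -17)
-136*1*0*5 + d = -136*1*0*5 - 17 = -0*5 - 17 = -136*0 - 17 = 0 - 17 = -17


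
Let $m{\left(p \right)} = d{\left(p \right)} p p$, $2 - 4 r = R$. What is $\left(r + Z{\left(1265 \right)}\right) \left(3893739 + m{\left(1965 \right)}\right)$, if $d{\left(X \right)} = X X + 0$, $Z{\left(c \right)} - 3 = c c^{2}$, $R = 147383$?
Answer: $30179636494672733096421$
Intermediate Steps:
$Z{\left(c \right)} = 3 + c^{3}$ ($Z{\left(c \right)} = 3 + c c^{2} = 3 + c^{3}$)
$r = - \frac{147381}{4}$ ($r = \frac{1}{2} - \frac{147383}{4} = - \frac{147381}{4} \approx -36845.0$)
$d{\left(X \right)} = X^{2}$ ($d{\left(X \right)} = X^{2} + 0 = X^{2}$)
$m{\left(p \right)} = p^{4}$ ($m{\left(p \right)} = p^{2} p p = p^{3} p = p^{4}$)
$\left(r + Z{\left(1265 \right)}\right) \left(3893739 + m{\left(1965 \right)}\right) = \left(- \frac{147381}{4} + \left(3 + 1265^{3}\right)\right) \left(3893739 + 1965^{4}\right) = \left(- \frac{147381}{4} + \left(3 + 2024284625\right)\right) \left(3893739 + 14909058500625\right) = \left(- \frac{147381}{4} + 2024284628\right) 14909062394364 = \frac{8096991131}{4} \cdot 14909062394364 = 30179636494672733096421$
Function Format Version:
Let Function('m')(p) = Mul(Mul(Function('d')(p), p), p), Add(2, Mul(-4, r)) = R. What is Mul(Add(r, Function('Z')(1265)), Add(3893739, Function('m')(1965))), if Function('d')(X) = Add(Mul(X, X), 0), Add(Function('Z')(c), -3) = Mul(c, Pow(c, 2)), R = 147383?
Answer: 30179636494672733096421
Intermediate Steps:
Function('Z')(c) = Add(3, Pow(c, 3)) (Function('Z')(c) = Add(3, Mul(c, Pow(c, 2))) = Add(3, Pow(c, 3)))
r = Rational(-147381, 4) (r = Add(Rational(1, 2), Mul(Rational(-1, 4), 147383)) = Add(Rational(1, 2), Rational(-147383, 4)) = Rational(-147381, 4) ≈ -36845.)
Function('d')(X) = Pow(X, 2) (Function('d')(X) = Add(Pow(X, 2), 0) = Pow(X, 2))
Function('m')(p) = Pow(p, 4) (Function('m')(p) = Mul(Mul(Pow(p, 2), p), p) = Mul(Pow(p, 3), p) = Pow(p, 4))
Mul(Add(r, Function('Z')(1265)), Add(3893739, Function('m')(1965))) = Mul(Add(Rational(-147381, 4), Add(3, Pow(1265, 3))), Add(3893739, Pow(1965, 4))) = Mul(Add(Rational(-147381, 4), Add(3, 2024284625)), Add(3893739, 14909058500625)) = Mul(Add(Rational(-147381, 4), 2024284628), 14909062394364) = Mul(Rational(8096991131, 4), 14909062394364) = 30179636494672733096421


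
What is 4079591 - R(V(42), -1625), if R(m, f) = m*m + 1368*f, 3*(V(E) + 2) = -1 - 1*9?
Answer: 56723063/9 ≈ 6.3026e+6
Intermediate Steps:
V(E) = -16/3 (V(E) = -2 + (-1 - 1*9)/3 = -2 + (-1 - 9)/3 = -2 + (⅓)*(-10) = -2 - 10/3 = -16/3)
R(m, f) = m² + 1368*f
4079591 - R(V(42), -1625) = 4079591 - ((-16/3)² + 1368*(-1625)) = 4079591 - (256/9 - 2223000) = 4079591 - 1*(-20006744/9) = 4079591 + 20006744/9 = 56723063/9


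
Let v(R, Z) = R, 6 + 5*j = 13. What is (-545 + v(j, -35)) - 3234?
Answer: -18888/5 ≈ -3777.6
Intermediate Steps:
j = 7/5 (j = -6/5 + (1/5)*13 = -6/5 + 13/5 = 7/5 ≈ 1.4000)
(-545 + v(j, -35)) - 3234 = (-545 + 7/5) - 3234 = -2718/5 - 3234 = -18888/5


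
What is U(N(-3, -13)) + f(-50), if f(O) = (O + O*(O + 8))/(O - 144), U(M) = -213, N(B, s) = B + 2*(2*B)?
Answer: -21686/97 ≈ -223.57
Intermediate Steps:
N(B, s) = 5*B (N(B, s) = B + 4*B = 5*B)
f(O) = (O + O*(8 + O))/(-144 + O)
U(N(-3, -13)) + f(-50) = -213 - 50*(9 - 50)/(-144 - 50) = -213 - 50*(-41)/(-194) = -213 - 50*(-1/194)*(-41) = -213 - 1025/97 = -21686/97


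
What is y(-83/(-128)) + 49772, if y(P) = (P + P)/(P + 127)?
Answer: 813224874/16339 ≈ 49772.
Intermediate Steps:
y(P) = 2*P/(127 + P) (y(P) = (2*P)/(127 + P) = 2*P/(127 + P))
y(-83/(-128)) + 49772 = 2*(-83/(-128))/(127 - 83/(-128)) + 49772 = 2*(-83*(-1/128))/(127 - 83*(-1/128)) + 49772 = 2*(83/128)/(127 + 83/128) + 49772 = 2*(83/128)/(16339/128) + 49772 = 2*(83/128)*(128/16339) + 49772 = 166/16339 + 49772 = 813224874/16339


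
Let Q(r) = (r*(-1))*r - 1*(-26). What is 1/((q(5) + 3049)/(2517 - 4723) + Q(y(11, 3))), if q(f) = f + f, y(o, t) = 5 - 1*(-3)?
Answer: -2206/86887 ≈ -0.025389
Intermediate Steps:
y(o, t) = 8 (y(o, t) = 5 + 3 = 8)
q(f) = 2*f
Q(r) = 26 - r**2 (Q(r) = (-r)*r + 26 = -r**2 + 26 = 26 - r**2)
1/((q(5) + 3049)/(2517 - 4723) + Q(y(11, 3))) = 1/((2*5 + 3049)/(2517 - 4723) + (26 - 1*8**2)) = 1/((10 + 3049)/(-2206) + (26 - 1*64)) = 1/(3059*(-1/2206) + (26 - 64)) = 1/(-3059/2206 - 38) = 1/(-86887/2206) = -2206/86887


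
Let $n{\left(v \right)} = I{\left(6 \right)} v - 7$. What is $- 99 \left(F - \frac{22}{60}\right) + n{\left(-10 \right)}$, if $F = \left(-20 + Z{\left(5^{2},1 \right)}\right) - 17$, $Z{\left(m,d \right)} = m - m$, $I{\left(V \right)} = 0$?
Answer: $\frac{36923}{10} \approx 3692.3$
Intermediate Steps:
$Z{\left(m,d \right)} = 0$
$n{\left(v \right)} = -7$ ($n{\left(v \right)} = 0 v - 7 = 0 - 7 = -7$)
$F = -37$ ($F = \left(-20 + 0\right) - 17 = -20 - 17 = -37$)
$- 99 \left(F - \frac{22}{60}\right) + n{\left(-10 \right)} = - 99 \left(-37 - \frac{22}{60}\right) - 7 = - 99 \left(-37 - \frac{11}{30}\right) - 7 = \left(-99\right) \left(- \frac{1121}{30}\right) - 7 = \frac{36993}{10} - 7 = \frac{36923}{10}$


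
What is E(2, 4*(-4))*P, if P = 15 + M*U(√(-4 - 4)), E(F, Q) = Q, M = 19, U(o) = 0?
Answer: -240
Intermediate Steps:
P = 15 (P = 15 + 19*0 = 15 + 0 = 15)
E(2, 4*(-4))*P = (4*(-4))*15 = -16*15 = -240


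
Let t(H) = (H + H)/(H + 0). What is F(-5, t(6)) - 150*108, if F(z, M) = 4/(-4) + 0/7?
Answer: -16201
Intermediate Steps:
t(H) = 2 (t(H) = (2*H)/H = 2)
F(z, M) = -1 (F(z, M) = 4*(-¼) + 0*(⅐) = -1 + 0 = -1)
F(-5, t(6)) - 150*108 = -1 - 150*108 = -1 - 16200 = -16201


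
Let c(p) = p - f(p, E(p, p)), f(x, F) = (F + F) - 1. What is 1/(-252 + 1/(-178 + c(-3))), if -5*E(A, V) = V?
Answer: -906/228317 ≈ -0.0039682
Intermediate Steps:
E(A, V) = -V/5
f(x, F) = -1 + 2*F (f(x, F) = 2*F - 1 = -1 + 2*F)
c(p) = 1 + 7*p/5 (c(p) = p - (-1 + 2*(-p/5)) = p - (-1 - 2*p/5) = p + (1 + 2*p/5) = 1 + 7*p/5)
1/(-252 + 1/(-178 + c(-3))) = 1/(-252 + 1/(-178 + (1 + (7/5)*(-3)))) = 1/(-252 + 1/(-178 + (1 - 21/5))) = 1/(-252 + 1/(-178 - 16/5)) = 1/(-252 + 1/(-906/5)) = 1/(-252 - 5/906) = 1/(-228317/906) = -906/228317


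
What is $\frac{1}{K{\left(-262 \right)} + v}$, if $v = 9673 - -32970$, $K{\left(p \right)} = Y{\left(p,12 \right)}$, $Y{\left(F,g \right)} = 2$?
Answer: $\frac{1}{42645} \approx 2.3449 \cdot 10^{-5}$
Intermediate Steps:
$K{\left(p \right)} = 2$
$v = 42643$ ($v = 9673 + 32970 = 42643$)
$\frac{1}{K{\left(-262 \right)} + v} = \frac{1}{2 + 42643} = \frac{1}{42645}$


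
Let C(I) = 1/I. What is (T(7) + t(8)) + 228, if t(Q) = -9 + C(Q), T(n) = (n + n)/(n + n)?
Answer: 1761/8 ≈ 220.13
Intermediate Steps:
T(n) = 1 (T(n) = (2*n)/((2*n)) = (2*n)*(1/(2*n)) = 1)
t(Q) = -9 + 1/Q
(T(7) + t(8)) + 228 = (1 + (-9 + 1/8)) + 228 = (1 - 71/8) + 228 = -63/8 + 228 = 1761/8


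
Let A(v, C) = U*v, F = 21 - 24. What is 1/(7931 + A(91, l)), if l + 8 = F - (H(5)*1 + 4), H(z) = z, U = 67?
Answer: 1/14028 ≈ 7.1286e-5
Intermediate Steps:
F = -3
l = -20 (l = -8 + (-3 - (5*1 + 4)) = -8 + (-3 - (5 + 4)) = -8 + (-3 - 1*9) = -8 + (-3 - 9) = -8 - 12 = -20)
A(v, C) = 67*v
1/(7931 + A(91, l)) = 1/(7931 + 67*91) = 1/(7931 + 6097) = 1/14028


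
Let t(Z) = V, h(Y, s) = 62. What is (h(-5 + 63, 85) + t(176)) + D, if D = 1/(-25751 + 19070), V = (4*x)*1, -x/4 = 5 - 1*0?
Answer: -120259/6681 ≈ -18.000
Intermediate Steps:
x = -20 (x = -4*(5 - 1*0) = -4*(5 + 0) = -4*5 = -20)
V = -80 (V = (4*(-20))*1 = -80*1 = -80)
t(Z) = -80
D = -1/6681 (D = 1/(-6681) = -1/6681 ≈ -0.00014968)
(h(-5 + 63, 85) + t(176)) + D = (62 - 80) - 1/6681 = -18 - 1/6681 = -120259/6681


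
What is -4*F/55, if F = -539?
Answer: 196/5 ≈ 39.200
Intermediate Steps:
-4*F/55 = -(-2156)/55 = -4*(-49/5) = 196/5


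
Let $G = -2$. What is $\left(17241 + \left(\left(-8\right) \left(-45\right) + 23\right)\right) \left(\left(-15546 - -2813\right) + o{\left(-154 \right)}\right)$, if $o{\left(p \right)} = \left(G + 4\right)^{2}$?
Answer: $-224335896$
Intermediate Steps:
$o{\left(p \right)} = 4$ ($o{\left(p \right)} = \left(-2 + 4\right)^{2} = 2^{2} = 4$)
$\left(17241 + \left(\left(-8\right) \left(-45\right) + 23\right)\right) \left(\left(-15546 - -2813\right) + o{\left(-154 \right)}\right) = \left(17241 + \left(\left(-8\right) \left(-45\right) + 23\right)\right) \left(\left(-15546 - -2813\right) + 4\right) = \left(17241 + \left(360 + 23\right)\right) \left(\left(-15546 + 2813\right) + 4\right) = \left(17241 + 383\right) \left(-12733 + 4\right) = 17624 \left(-12729\right) = -224335896$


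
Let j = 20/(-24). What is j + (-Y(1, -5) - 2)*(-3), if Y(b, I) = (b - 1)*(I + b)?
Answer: 31/6 ≈ 5.1667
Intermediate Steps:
j = -⅚ (j = 20*(-1/24) = -⅚ ≈ -0.83333)
Y(b, I) = (-1 + b)*(I + b)
j + (-Y(1, -5) - 2)*(-3) = -⅚ + (-(1² - 1*(-5) - 1*1 - 5*1) - 2)*(-3) = -⅚ + (-(1 + 5 - 1 - 5) - 2)*(-3) = -⅚ + (-1*0 - 2)*(-3) = -⅚ + (0 - 2)*(-3) = -⅚ - 2*(-3) = -⅚ + 6 = 31/6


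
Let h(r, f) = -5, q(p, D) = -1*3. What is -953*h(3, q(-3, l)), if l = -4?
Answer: 4765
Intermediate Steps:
q(p, D) = -3
-953*h(3, q(-3, l)) = -953*(-5) = 4765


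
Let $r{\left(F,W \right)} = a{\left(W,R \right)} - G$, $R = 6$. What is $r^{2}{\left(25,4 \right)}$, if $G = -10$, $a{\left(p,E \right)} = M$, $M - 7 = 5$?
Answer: $484$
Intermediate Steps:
$M = 12$ ($M = 7 + 5 = 12$)
$a{\left(p,E \right)} = 12$
$r{\left(F,W \right)} = 22$ ($r{\left(F,W \right)} = 12 - -10 = 12 + 10 = 22$)
$r^{2}{\left(25,4 \right)} = 22^{2} = 484$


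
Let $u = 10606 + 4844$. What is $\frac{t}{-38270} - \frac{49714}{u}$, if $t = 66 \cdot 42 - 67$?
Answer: $- \frac{194434703}{59127150} \approx -3.2884$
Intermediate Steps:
$t = 2705$ ($t = 2772 - 67 = 2705$)
$u = 15450$
$\frac{t}{-38270} - \frac{49714}{u} = \frac{2705}{-38270} - \frac{49714}{15450} = 2705 \left(- \frac{1}{38270}\right) - \frac{24857}{7725} = - \frac{541}{7654} - \frac{24857}{7725} = - \frac{194434703}{59127150}$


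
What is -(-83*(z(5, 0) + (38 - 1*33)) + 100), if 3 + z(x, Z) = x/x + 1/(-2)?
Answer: 215/2 ≈ 107.50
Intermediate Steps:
z(x, Z) = -5/2 (z(x, Z) = -3 + (x/x + 1/(-2)) = -3 + (1 + 1*(-1/2)) = -3 + (1 - 1/2) = -3 + 1/2 = -5/2)
-(-83*(z(5, 0) + (38 - 1*33)) + 100) = -(-83*(-5/2 + (38 - 1*33)) + 100) = -(-83*(-5/2 + (38 - 33)) + 100) = -(-83*(-5/2 + 5) + 100) = -(-83*5/2 + 100) = -(-415/2 + 100) = -1*(-215/2) = 215/2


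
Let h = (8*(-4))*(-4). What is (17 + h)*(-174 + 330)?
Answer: 22620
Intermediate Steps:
h = 128 (h = -32*(-4) = 128)
(17 + h)*(-174 + 330) = (17 + 128)*(-174 + 330) = 145*156 = 22620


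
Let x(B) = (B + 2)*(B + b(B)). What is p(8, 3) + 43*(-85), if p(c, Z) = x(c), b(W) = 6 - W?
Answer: -3595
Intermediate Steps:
x(B) = 12 + 6*B (x(B) = (B + 2)*(B + (6 - B)) = (2 + B)*6 = 12 + 6*B)
p(c, Z) = 12 + 6*c
p(8, 3) + 43*(-85) = (12 + 6*8) + 43*(-85) = (12 + 48) - 3655 = 60 - 3655 = -3595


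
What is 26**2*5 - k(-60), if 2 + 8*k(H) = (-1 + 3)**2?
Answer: 13519/4 ≈ 3379.8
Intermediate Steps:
k(H) = 1/4 (k(H) = -1/4 + (-1 + 3)**2/8 = -1/4 + (1/8)*2**2 = -1/4 + (1/8)*4 = -1/4 + 1/2 = 1/4)
26**2*5 - k(-60) = 26**2*5 - 1*1/4 = 676*5 - 1/4 = 3380 - 1/4 = 13519/4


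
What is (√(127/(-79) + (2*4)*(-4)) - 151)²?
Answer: 1798624/79 - 906*I*√23305/79 ≈ 22767.0 - 1750.8*I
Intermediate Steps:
(√(127/(-79) + (2*4)*(-4)) - 151)² = (√(127*(-1/79) + 8*(-4)) - 151)² = (√(-127/79 - 32) - 151)² = (√(-2655/79) - 151)² = (3*I*√23305/79 - 151)² = (-151 + 3*I*√23305/79)²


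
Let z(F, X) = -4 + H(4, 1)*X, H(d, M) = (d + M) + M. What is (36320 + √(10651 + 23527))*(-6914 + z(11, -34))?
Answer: -258671040 - 7122*√34178 ≈ -2.5999e+8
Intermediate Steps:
H(d, M) = d + 2*M (H(d, M) = (M + d) + M = d + 2*M)
z(F, X) = -4 + 6*X (z(F, X) = -4 + (4 + 2*1)*X = -4 + (4 + 2)*X = -4 + 6*X)
(36320 + √(10651 + 23527))*(-6914 + z(11, -34)) = (36320 + √(10651 + 23527))*(-6914 + (-4 + 6*(-34))) = (36320 + √34178)*(-6914 + (-4 - 204)) = (36320 + √34178)*(-6914 - 208) = (36320 + √34178)*(-7122) = -258671040 - 7122*√34178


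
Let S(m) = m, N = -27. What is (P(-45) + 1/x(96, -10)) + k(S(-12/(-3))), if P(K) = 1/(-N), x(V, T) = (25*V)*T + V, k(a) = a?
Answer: 289501/71712 ≈ 4.0370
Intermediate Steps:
x(V, T) = V + 25*T*V (x(V, T) = 25*T*V + V = V + 25*T*V)
P(K) = 1/27 (P(K) = 1/(-1*(-27)) = 1/27)
(P(-45) + 1/x(96, -10)) + k(S(-12/(-3))) = (1/27 + 1/(96*(1 + 25*(-10)))) - 12/(-3) = (1/27 + 1/(96*(1 - 250))) - 12*(-⅓) = (1/27 + 1/(96*(-249))) + 4 = (1/27 + 1/(-23904)) + 4 = (1/27 - 1/23904) + 4 = 2653/71712 + 4 = 289501/71712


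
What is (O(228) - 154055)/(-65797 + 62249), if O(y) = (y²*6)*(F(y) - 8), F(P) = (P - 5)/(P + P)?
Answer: 2496755/3548 ≈ 703.71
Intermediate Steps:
F(P) = (-5 + P)/(2*P) (F(P) = (-5 + P)/((2*P)) = (-5 + P)*(1/(2*P)) = (-5 + P)/(2*P))
O(y) = 6*y²*(-8 + (-5 + y)/(2*y)) (O(y) = (y²*6)*((-5 + y)/(2*y) - 8) = (6*y²)*(-8 + (-5 + y)/(2*y)) = 6*y²*(-8 + (-5 + y)/(2*y)))
(O(228) - 154055)/(-65797 + 62249) = (-15*228*(1 + 3*228) - 154055)/(-65797 + 62249) = (-15*228*(1 + 684) - 154055)/(-3548) = (-15*228*685 - 154055)*(-1/3548) = (-2342700 - 154055)*(-1/3548) = -2496755*(-1/3548) = 2496755/3548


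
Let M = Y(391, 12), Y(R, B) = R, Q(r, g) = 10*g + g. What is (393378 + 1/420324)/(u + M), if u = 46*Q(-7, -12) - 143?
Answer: -165346214473/2447966976 ≈ -67.544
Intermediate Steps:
Q(r, g) = 11*g
u = -6215 (u = 46*(11*(-12)) - 143 = 46*(-132) - 143 = -6072 - 143 = -6215)
M = 391
(393378 + 1/420324)/(u + M) = (393378 + 1/420324)/(-6215 + 391) = (393378 + 1/420324)/(-5824) = (165346214473/420324)*(-1/5824) = -165346214473/2447966976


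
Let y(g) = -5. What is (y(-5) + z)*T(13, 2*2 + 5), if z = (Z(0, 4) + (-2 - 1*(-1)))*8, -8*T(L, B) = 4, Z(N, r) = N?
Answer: 13/2 ≈ 6.5000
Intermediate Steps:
T(L, B) = -½ (T(L, B) = -⅛*4 = -½)
z = -8 (z = (0 + (-2 - 1*(-1)))*8 = (0 + (-2 + 1))*8 = (0 - 1)*8 = -1*8 = -8)
(y(-5) + z)*T(13, 2*2 + 5) = (-5 - 8)*(-½) = -13*(-½) = 13/2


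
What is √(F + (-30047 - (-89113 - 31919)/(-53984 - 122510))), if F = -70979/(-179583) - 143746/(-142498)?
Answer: 13*I*√226668892459396373950604575105365/1129129998660249 ≈ 173.34*I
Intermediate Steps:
F = 17964351730/12795109167 (F = -70979*(-1/179583) - 143746*(-1/142498) = 70979/179583 + 71873/71249 = 17964351730/12795109167 ≈ 1.4040)
√(F + (-30047 - (-89113 - 31919)/(-53984 - 122510))) = √(17964351730/12795109167 + (-30047 - (-89113 - 31919)/(-53984 - 122510))) = √(17964351730/12795109167 + (-30047 - (-121032)/(-176494))) = √(17964351730/12795109167 + (-30047 - (-121032)*(-1)/176494)) = √(17964351730/12795109167 + (-30047 - 1*60516/88247)) = √(17964351730/12795109167 + (-30047 - 60516/88247)) = √(17964351730/12795109167 - 2651618125/88247) = √(-33926158078423734565/1129129998660249) = 13*I*√226668892459396373950604575105365/1129129998660249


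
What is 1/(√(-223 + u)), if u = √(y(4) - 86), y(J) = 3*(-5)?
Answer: (-223 + I*√101)^(-½) ≈ 0.001507 - 0.066914*I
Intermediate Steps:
y(J) = -15
u = I*√101 (u = √(-15 - 86) = √(-101) = I*√101 ≈ 10.05*I)
1/(√(-223 + u)) = 1/(√(-223 + I*√101)) = (-223 + I*√101)^(-½)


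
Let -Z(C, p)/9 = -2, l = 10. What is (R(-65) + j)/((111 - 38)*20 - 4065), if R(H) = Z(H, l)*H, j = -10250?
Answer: 2284/521 ≈ 4.3839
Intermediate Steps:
Z(C, p) = 18 (Z(C, p) = -9*(-2) = 18)
R(H) = 18*H
(R(-65) + j)/((111 - 38)*20 - 4065) = (18*(-65) - 10250)/((111 - 38)*20 - 4065) = (-1170 - 10250)/(73*20 - 4065) = -11420/(1460 - 4065) = -11420/(-2605) = -11420*(-1/2605) = 2284/521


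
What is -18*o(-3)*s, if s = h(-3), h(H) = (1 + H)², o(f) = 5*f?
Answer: 1080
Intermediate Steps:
s = 4 (s = (1 - 3)² = (-2)² = 4)
-18*o(-3)*s = -18*5*(-3)*4 = -(-270)*4 = -18*(-60) = 1080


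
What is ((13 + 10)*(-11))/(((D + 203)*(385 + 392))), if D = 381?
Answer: -253/453768 ≈ -0.00055755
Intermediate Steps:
((13 + 10)*(-11))/(((D + 203)*(385 + 392))) = ((13 + 10)*(-11))/(((381 + 203)*(385 + 392))) = (23*(-11))/((584*777)) = -253/453768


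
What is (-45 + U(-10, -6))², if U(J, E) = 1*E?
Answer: 2601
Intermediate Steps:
U(J, E) = E
(-45 + U(-10, -6))² = (-45 - 6)² = (-51)² = 2601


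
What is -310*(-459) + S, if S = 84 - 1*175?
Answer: 142199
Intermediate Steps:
S = -91 (S = 84 - 175 = -91)
-310*(-459) + S = -310*(-459) - 91 = 142290 - 91 = 142199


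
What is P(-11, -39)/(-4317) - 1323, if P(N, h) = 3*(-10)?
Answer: -1903787/1439 ≈ -1323.0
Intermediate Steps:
P(N, h) = -30
P(-11, -39)/(-4317) - 1323 = -30/(-4317) - 1323 = -30*(-1/4317) - 1323 = 10/1439 - 1323 = -1903787/1439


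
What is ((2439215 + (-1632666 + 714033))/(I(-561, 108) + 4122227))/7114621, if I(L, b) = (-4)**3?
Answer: 1520582/29327627445223 ≈ 5.1848e-8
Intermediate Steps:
I(L, b) = -64
((2439215 + (-1632666 + 714033))/(I(-561, 108) + 4122227))/7114621 = ((2439215 + (-1632666 + 714033))/(-64 + 4122227))/7114621 = ((2439215 - 918633)/4122163)*(1/7114621) = (1520582*(1/4122163))*(1/7114621) = (1520582/4122163)*(1/7114621) = 1520582/29327627445223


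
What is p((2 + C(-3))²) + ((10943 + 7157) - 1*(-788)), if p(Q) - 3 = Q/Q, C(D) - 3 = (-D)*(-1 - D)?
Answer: 18892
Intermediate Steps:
C(D) = 3 - D*(-1 - D) (C(D) = 3 + (-D)*(-1 - D) = 3 - D*(-1 - D))
p(Q) = 4 (p(Q) = 3 + Q/Q = 3 + 1 = 4)
p((2 + C(-3))²) + ((10943 + 7157) - 1*(-788)) = 4 + ((10943 + 7157) - 1*(-788)) = 4 + (18100 + 788) = 4 + 18888 = 18892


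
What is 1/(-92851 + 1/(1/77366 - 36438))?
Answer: -2819062307/261752754344623 ≈ -1.0770e-5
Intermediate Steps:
1/(-92851 + 1/(1/77366 - 36438)) = 1/(-92851 + 1/(-2819062307/77366)) = 1/(-92851 - 77366/2819062307) = 1/(-261752754344623/2819062307) = -2819062307/261752754344623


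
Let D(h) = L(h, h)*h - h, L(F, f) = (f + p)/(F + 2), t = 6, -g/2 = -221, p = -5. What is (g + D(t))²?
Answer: 3052009/16 ≈ 1.9075e+5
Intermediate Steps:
g = 442 (g = -2*(-221) = 442)
L(F, f) = (-5 + f)/(2 + F) (L(F, f) = (f - 5)/(F + 2) = (-5 + f)/(2 + F))
D(h) = -h + h*(-5 + h)/(2 + h) (D(h) = ((-5 + h)/(2 + h))*h - h = h*(-5 + h)/(2 + h) - h = -h + h*(-5 + h)/(2 + h))
(g + D(t))² = (442 - 7*6/(2 + 6))² = (442 - 7*6/8)² = (442 - 7*6*⅛)² = (442 - 21/4)² = (1747/4)² = 3052009/16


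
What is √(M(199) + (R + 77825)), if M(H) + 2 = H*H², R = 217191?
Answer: √8175613 ≈ 2859.3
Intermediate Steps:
M(H) = -2 + H³ (M(H) = -2 + H*H² = -2 + H³)
√(M(199) + (R + 77825)) = √((-2 + 199³) + (217191 + 77825)) = √((-2 + 7880599) + 295016) = √(7880597 + 295016) = √8175613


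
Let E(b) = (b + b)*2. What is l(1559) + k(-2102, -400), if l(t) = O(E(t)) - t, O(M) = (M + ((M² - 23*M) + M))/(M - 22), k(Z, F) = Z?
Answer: 8003643/3107 ≈ 2576.0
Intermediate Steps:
E(b) = 4*b (E(b) = (2*b)*2 = 4*b)
O(M) = (M² - 21*M)/(-22 + M) (O(M) = (M + (M² - 22*M))/(-22 + M) = (M² - 21*M)/(-22 + M))
l(t) = -t + 4*t*(-21 + 4*t)/(-22 + 4*t) (l(t) = (4*t)*(-21 + 4*t)/(-22 + 4*t) - t = 4*t*(-21 + 4*t)/(-22 + 4*t) - t = -t + 4*t*(-21 + 4*t)/(-22 + 4*t))
l(1559) + k(-2102, -400) = 1559*(-31 + 6*1559)/(-11 + 2*1559) - 2102 = 1559*(-31 + 9354)/(-11 + 3118) - 2102 = 1559*9323/3107 - 2102 = 1559*(1/3107)*9323 - 2102 = 14534557/3107 - 2102 = 8003643/3107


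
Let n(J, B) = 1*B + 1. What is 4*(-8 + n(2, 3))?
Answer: -16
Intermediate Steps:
n(J, B) = 1 + B (n(J, B) = B + 1 = 1 + B)
4*(-8 + n(2, 3)) = 4*(-8 + (1 + 3)) = 4*(-8 + 4) = 4*(-4) = -16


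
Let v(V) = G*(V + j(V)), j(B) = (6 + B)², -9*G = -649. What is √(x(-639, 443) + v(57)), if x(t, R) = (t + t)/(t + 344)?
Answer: 2*√56847188235/885 ≈ 538.82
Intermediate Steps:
G = 649/9 (G = -⅑*(-649) = 649/9 ≈ 72.111)
x(t, R) = 2*t/(344 + t) (x(t, R) = (2*t)/(344 + t) = 2*t/(344 + t))
v(V) = 649*V/9 + 649*(6 + V)²/9 (v(V) = 649*(V + (6 + V)²)/9 = 649*V/9 + 649*(6 + V)²/9)
√(x(-639, 443) + v(57)) = √(2*(-639)/(344 - 639) + ((649/9)*57 + 649*(6 + 57)²/9)) = √(2*(-639)/(-295) + (12331/3 + (649/9)*63²)) = √(2*(-639)*(-1/295) + (12331/3 + (649/9)*3969)) = √(1278/295 + (12331/3 + 286209)) = √(1278/295 + 870958/3) = √(256936444/885) = 2*√56847188235/885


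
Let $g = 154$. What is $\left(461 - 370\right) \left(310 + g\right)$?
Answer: $42224$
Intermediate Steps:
$\left(461 - 370\right) \left(310 + g\right) = \left(461 - 370\right) \left(310 + 154\right) = 91 \cdot 464 = 42224$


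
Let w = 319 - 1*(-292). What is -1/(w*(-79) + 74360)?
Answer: -1/26091 ≈ -3.8327e-5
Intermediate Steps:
w = 611 (w = 319 + 292 = 611)
-1/(w*(-79) + 74360) = -1/(611*(-79) + 74360) = -1/(-48269 + 74360) = -1/26091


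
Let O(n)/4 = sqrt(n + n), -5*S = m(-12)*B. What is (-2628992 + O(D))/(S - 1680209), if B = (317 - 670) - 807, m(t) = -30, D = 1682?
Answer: 2628760/1687169 ≈ 1.5581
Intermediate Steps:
B = -1160 (B = -353 - 807 = -1160)
S = -6960 (S = -(-6)*(-1160) = -1/5*34800 = -6960)
O(n) = 4*sqrt(2)*sqrt(n) (O(n) = 4*sqrt(n + n) = 4*sqrt(2*n) = 4*(sqrt(2)*sqrt(n)) = 4*sqrt(2)*sqrt(n))
(-2628992 + O(D))/(S - 1680209) = (-2628992 + 4*sqrt(2)*sqrt(1682))/(-6960 - 1680209) = (-2628992 + 4*sqrt(2)*(29*sqrt(2)))/(-1687169) = (-2628992 + 232)*(-1/1687169) = -2628760*(-1/1687169) = 2628760/1687169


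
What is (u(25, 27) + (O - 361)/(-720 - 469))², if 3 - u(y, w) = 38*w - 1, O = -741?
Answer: 1752594496/1681 ≈ 1.0426e+6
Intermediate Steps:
u(y, w) = 4 - 38*w (u(y, w) = 3 - (38*w - 1) = 3 - (-1 + 38*w) = 3 + (1 - 38*w) = 4 - 38*w)
(u(25, 27) + (O - 361)/(-720 - 469))² = ((4 - 38*27) + (-741 - 361)/(-720 - 469))² = ((4 - 1026) - 1102/(-1189))² = (-1022 - 1102*(-1/1189))² = (-1022 + 38/41)² = (-41864/41)² = 1752594496/1681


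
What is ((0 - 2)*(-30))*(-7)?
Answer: -420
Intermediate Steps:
((0 - 2)*(-30))*(-7) = -2*(-30)*(-7) = 60*(-7) = -420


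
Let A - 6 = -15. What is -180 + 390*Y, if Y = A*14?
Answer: -49320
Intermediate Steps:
A = -9 (A = 6 - 15 = -9)
Y = -126 (Y = -9*14 = -126)
-180 + 390*Y = -180 + 390*(-126) = -180 - 49140 = -49320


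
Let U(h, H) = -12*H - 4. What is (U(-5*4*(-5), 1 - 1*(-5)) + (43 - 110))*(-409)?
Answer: 58487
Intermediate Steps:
U(h, H) = -4 - 12*H
(U(-5*4*(-5), 1 - 1*(-5)) + (43 - 110))*(-409) = ((-4 - 12*(1 - 1*(-5))) + (43 - 110))*(-409) = ((-4 - 12*(1 + 5)) - 67)*(-409) = ((-4 - 12*6) - 67)*(-409) = ((-4 - 72) - 67)*(-409) = (-76 - 67)*(-409) = -143*(-409) = 58487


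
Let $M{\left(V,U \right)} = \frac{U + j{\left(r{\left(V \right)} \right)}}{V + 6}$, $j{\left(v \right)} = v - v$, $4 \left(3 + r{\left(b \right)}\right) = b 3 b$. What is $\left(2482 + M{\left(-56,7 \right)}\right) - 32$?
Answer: $\frac{122493}{50} \approx 2449.9$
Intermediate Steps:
$r{\left(b \right)} = -3 + \frac{3 b^{2}}{4}$ ($r{\left(b \right)} = -3 + \frac{b 3 b}{4} = -3 + \frac{3 b b}{4} = -3 + \frac{3 b^{2}}{4}$)
$j{\left(v \right)} = 0$
$M{\left(V,U \right)} = \frac{U}{6 + V}$ ($M{\left(V,U \right)} = \frac{U + 0}{V + 6} = \frac{U}{6 + V}$)
$\left(2482 + M{\left(-56,7 \right)}\right) - 32 = \left(2482 + \frac{7}{6 - 56}\right) - 32 = \left(2482 + \frac{7}{-50}\right) - 32 = \left(2482 + 7 \left(- \frac{1}{50}\right)\right) - 32 = \left(2482 - \frac{7}{50}\right) - 32 = \frac{124093}{50} - 32 = \frac{122493}{50}$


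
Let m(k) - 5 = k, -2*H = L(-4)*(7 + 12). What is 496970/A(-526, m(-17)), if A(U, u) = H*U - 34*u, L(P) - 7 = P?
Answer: 496970/15399 ≈ 32.273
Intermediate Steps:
L(P) = 7 + P
H = -57/2 (H = -(7 - 4)*(7 + 12)/2 = -3*19/2 = -½*57 = -57/2 ≈ -28.500)
m(k) = 5 + k
A(U, u) = -34*u - 57*U/2 (A(U, u) = -57*U/2 - 34*u = -34*u - 57*U/2)
496970/A(-526, m(-17)) = 496970/(-34*(5 - 17) - 57/2*(-526)) = 496970/(-34*(-12) + 14991) = 496970/(408 + 14991) = 496970/15399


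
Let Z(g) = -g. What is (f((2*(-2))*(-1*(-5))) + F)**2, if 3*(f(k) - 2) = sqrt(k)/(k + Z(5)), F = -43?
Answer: 1891121/1125 + 164*I*sqrt(5)/75 ≈ 1681.0 + 4.8895*I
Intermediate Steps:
f(k) = 2 + sqrt(k)/(3*(-5 + k)) (f(k) = 2 + (sqrt(k)/(k - 1*5))/3 = 2 + (sqrt(k)/(k - 5))/3 = 2 + (sqrt(k)/(-5 + k))/3 = 2 + sqrt(k)/(3*(-5 + k)))
(f((2*(-2))*(-1*(-5))) + F)**2 = ((-30 + sqrt((2*(-2))*(-1*(-5))) + 6*((2*(-2))*(-1*(-5))))/(3*(-5 + (2*(-2))*(-1*(-5)))) - 43)**2 = ((-30 + sqrt(-4*5) + 6*(-4*5))/(3*(-5 - 4*5)) - 43)**2 = ((-30 + sqrt(-20) + 6*(-20))/(3*(-5 - 20)) - 43)**2 = ((1/3)*(-30 + 2*I*sqrt(5) - 120)/(-25) - 43)**2 = ((1/3)*(-1/25)*(-150 + 2*I*sqrt(5)) - 43)**2 = ((2 - 2*I*sqrt(5)/75) - 43)**2 = (-41 - 2*I*sqrt(5)/75)**2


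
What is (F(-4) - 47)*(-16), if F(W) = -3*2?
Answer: 848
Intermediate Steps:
F(W) = -6
(F(-4) - 47)*(-16) = (-6 - 47)*(-16) = -53*(-16) = 848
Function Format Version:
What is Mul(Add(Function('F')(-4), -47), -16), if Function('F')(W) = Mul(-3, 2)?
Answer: 848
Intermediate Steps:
Function('F')(W) = -6
Mul(Add(Function('F')(-4), -47), -16) = Mul(Add(-6, -47), -16) = Mul(-53, -16) = 848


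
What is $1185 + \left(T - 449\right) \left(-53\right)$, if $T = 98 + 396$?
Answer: $-1200$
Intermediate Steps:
$T = 494$
$1185 + \left(T - 449\right) \left(-53\right) = 1185 + \left(494 - 449\right) \left(-53\right) = 1185 + 45 \left(-53\right) = 1185 - 2385 = -1200$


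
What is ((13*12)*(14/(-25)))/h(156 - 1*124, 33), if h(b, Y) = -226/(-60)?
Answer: -13104/565 ≈ -23.193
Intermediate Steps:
h(b, Y) = 113/30 (h(b, Y) = -226*(-1/60) = 113/30)
((13*12)*(14/(-25)))/h(156 - 1*124, 33) = ((13*12)*(14/(-25)))/(113/30) = (156*(14*(-1/25)))*(30/113) = (156*(-14/25))*(30/113) = -2184/25*30/113 = -13104/565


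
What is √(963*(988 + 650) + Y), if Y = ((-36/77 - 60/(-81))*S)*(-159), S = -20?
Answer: √84217681394/231 ≈ 1256.3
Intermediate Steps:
Y = 602080/693 (Y = ((-36/77 - 60/(-81))*(-20))*(-159) = ((-36*1/77 - 60*(-1/81))*(-20))*(-159) = ((-36/77 + 20/27)*(-20))*(-159) = ((568/2079)*(-20))*(-159) = -11360/2079*(-159) = 602080/693 ≈ 868.80)
√(963*(988 + 650) + Y) = √(963*(988 + 650) + 602080/693) = √(963*1638 + 602080/693) = √(1577394 + 602080/693) = √(1093736122/693) = √84217681394/231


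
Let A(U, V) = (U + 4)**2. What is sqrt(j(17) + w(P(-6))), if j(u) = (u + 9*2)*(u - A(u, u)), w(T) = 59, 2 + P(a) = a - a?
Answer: I*sqrt(14781) ≈ 121.58*I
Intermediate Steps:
P(a) = -2 (P(a) = -2 + (a - a) = -2 + 0 = -2)
A(U, V) = (4 + U)**2
j(u) = (18 + u)*(u - (4 + u)**2) (j(u) = (u + 9*2)*(u - (4 + u)**2) = (u + 18)*(u - (4 + u)**2) = (18 + u)*(u - (4 + u)**2))
sqrt(j(17) + w(P(-6))) = sqrt((-288 - 1*17**3 - 142*17 - 25*17**2) + 59) = sqrt((-288 - 1*4913 - 2414 - 25*289) + 59) = sqrt((-288 - 4913 - 2414 - 7225) + 59) = sqrt(-14840 + 59) = sqrt(-14781) = I*sqrt(14781)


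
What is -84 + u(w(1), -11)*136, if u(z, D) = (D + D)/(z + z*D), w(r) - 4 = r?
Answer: -604/25 ≈ -24.160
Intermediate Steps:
w(r) = 4 + r
u(z, D) = 2*D/(z + D*z) (u(z, D) = (2*D)/(z + D*z) = 2*D/(z + D*z))
-84 + u(w(1), -11)*136 = -84 + (2*(-11)/((4 + 1)*(1 - 11)))*136 = -84 + (2*(-11)/(5*(-10)))*136 = -84 + (2*(-11)*(⅕)*(-⅒))*136 = -84 + (11/25)*136 = -84 + 1496/25 = -604/25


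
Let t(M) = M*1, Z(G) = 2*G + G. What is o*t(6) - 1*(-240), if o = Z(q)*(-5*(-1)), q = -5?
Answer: -210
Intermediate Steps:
Z(G) = 3*G
o = -75 (o = (3*(-5))*(-5*(-1)) = -15*5 = -75)
t(M) = M
o*t(6) - 1*(-240) = -75*6 - 1*(-240) = -450 + 240 = -210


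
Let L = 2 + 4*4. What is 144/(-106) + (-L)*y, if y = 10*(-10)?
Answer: 95328/53 ≈ 1798.6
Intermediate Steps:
L = 18 (L = 2 + 16 = 18)
y = -100
144/(-106) + (-L)*y = 144/(-106) - 1*18*(-100) = 144*(-1/106) - 18*(-100) = -72/53 + 1800 = 95328/53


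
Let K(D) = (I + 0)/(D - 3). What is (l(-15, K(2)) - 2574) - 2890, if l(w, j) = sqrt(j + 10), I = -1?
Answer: -5464 + sqrt(11) ≈ -5460.7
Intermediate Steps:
K(D) = -1/(-3 + D) (K(D) = (-1 + 0)/(D - 3) = -1/(-3 + D))
l(w, j) = sqrt(10 + j)
(l(-15, K(2)) - 2574) - 2890 = (sqrt(10 - 1/(-3 + 2)) - 2574) - 2890 = (sqrt(10 - 1/(-1)) - 2574) - 2890 = (sqrt(10 - 1*(-1)) - 2574) - 2890 = (sqrt(10 + 1) - 2574) - 2890 = (sqrt(11) - 2574) - 2890 = (-2574 + sqrt(11)) - 2890 = -5464 + sqrt(11)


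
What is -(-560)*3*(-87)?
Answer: -146160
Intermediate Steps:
-(-560)*3*(-87) = -80*(-21)*(-87) = 1680*(-87) = -146160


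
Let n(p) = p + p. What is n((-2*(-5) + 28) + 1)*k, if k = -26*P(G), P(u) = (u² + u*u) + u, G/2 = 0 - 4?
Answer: -243360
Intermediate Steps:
G = -8 (G = 2*(0 - 4) = 2*(-4) = -8)
P(u) = u + 2*u² (P(u) = (u² + u²) + u = 2*u² + u = u + 2*u²)
k = -3120 (k = -(-208)*(1 + 2*(-8)) = -(-208)*(1 - 16) = -(-208)*(-15) = -26*120 = -3120)
n(p) = 2*p
n((-2*(-5) + 28) + 1)*k = (2*((-2*(-5) + 28) + 1))*(-3120) = (2*((10 + 28) + 1))*(-3120) = (2*(38 + 1))*(-3120) = (2*39)*(-3120) = 78*(-3120) = -243360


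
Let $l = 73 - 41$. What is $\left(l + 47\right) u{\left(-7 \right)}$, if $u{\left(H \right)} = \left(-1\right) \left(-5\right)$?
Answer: $395$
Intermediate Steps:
$u{\left(H \right)} = 5$
$l = 32$ ($l = 73 - 41 = 32$)
$\left(l + 47\right) u{\left(-7 \right)} = \left(32 + 47\right) 5 = 79 \cdot 5 = 395$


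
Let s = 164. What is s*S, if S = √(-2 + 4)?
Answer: 164*√2 ≈ 231.93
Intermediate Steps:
S = √2 ≈ 1.4142
s*S = 164*√2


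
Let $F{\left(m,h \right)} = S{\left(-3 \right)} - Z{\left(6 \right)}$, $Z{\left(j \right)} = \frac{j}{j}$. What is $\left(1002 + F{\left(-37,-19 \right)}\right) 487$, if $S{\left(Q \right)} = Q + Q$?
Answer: $484565$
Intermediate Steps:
$S{\left(Q \right)} = 2 Q$
$Z{\left(j \right)} = 1$
$F{\left(m,h \right)} = -7$ ($F{\left(m,h \right)} = 2 \left(-3\right) - 1 = -6 - 1 = -7$)
$\left(1002 + F{\left(-37,-19 \right)}\right) 487 = \left(1002 - 7\right) 487 = 995 \cdot 487 = 484565$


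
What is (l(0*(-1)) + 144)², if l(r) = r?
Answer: 20736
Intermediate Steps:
(l(0*(-1)) + 144)² = (0*(-1) + 144)² = (0 + 144)² = 144² = 20736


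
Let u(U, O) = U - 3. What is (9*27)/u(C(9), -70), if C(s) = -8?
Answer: -243/11 ≈ -22.091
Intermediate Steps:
u(U, O) = -3 + U
(9*27)/u(C(9), -70) = (9*27)/(-3 - 8) = 243/(-11) = 243*(-1/11) = -243/11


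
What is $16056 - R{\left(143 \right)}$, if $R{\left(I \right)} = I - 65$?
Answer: $15978$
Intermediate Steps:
$R{\left(I \right)} = -65 + I$
$16056 - R{\left(143 \right)} = 16056 - \left(-65 + 143\right) = 16056 - 78 = 15978$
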